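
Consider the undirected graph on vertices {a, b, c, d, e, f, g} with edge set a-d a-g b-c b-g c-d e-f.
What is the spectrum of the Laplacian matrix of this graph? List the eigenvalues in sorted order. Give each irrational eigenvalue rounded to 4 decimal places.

[0, 0, 1.3820, 1.3820, 2, 3.6180, 3.6180]

Each diagonal entry of L is the vertex degree and each off-diagonal entry is -1 where an edge is present, 0 otherwise; in the order [a, b, c, d, e, f, g] the diagonal is [2, 2, 2, 2, 1, 1, 2]. L is symmetric positive semidefinite, so every eigenvalue is real and nonnegative. The 2 zero eigenvalues correspond to the 2 connected components. The largest eigenvalue, 3.6180, is at most the vertex count 7.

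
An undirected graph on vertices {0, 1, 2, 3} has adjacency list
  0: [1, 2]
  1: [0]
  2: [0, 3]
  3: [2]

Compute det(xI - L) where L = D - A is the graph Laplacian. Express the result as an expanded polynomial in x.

Reading degrees in the order [0, 1, 2, 3] gives [2, 1, 2, 1]; set D = diag(2, 1, 2, 1) and form L = D - A. Computing det(xI - L) by cofactor expansion (or equivalently via sum-over-permutations) gives x^4 - 6x^3 + 10x^2 - 4x. The coefficient of x^3 equals -trace(L) = -6, matching the sum of degrees. The eigenvalues sum to 6, which equals trace(L) = 2|E|.

x^4 - 6x^3 + 10x^2 - 4x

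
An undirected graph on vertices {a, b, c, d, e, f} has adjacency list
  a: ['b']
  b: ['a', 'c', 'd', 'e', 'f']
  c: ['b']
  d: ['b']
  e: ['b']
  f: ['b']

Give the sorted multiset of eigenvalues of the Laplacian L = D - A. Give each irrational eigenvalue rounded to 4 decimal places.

With the vertex order [a, b, c, d, e, f], the degrees are [1, 5, 1, 1, 1, 1], giving D = diag(1, 5, 1, 1, 1, 1) and L = D - A. The multiplicity of 0 as a Laplacian eigenvalue equals the number of connected components. The single zero eigenvalue shows the graph is connected. There is one zero in the spectrum, matching the 1 component.

[0, 1, 1, 1, 1, 6]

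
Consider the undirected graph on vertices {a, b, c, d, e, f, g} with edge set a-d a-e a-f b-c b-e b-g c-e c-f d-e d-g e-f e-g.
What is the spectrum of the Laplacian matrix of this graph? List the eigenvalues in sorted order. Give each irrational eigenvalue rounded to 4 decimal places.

Reading degrees in the order [a, b, c, d, e, f, g] gives [3, 3, 3, 3, 6, 3, 3]; set D = diag(3, 3, 3, 3, 6, 3, 3) and form L = D - A. The multiplicity of 0 as a Laplacian eigenvalue equals the number of connected components. The single zero eigenvalue shows the graph is connected. The largest eigenvalue, 7, is at most the vertex count 7.

[0, 2, 2, 4, 4, 5, 7]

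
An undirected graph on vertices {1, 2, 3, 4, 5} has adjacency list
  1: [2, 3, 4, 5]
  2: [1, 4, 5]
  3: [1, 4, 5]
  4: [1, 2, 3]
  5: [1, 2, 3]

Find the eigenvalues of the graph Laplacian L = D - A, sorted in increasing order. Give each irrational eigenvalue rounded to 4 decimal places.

[0, 3, 3, 5, 5]

Reading degrees in the order [1, 2, 3, 4, 5] gives [4, 3, 3, 3, 3]; set D = diag(4, 3, 3, 3, 3) and form L = D - A. Since every row of L sums to 0, the all-ones vector is in the kernel and 0 is an eigenvalue. The single zero eigenvalue shows the graph is connected.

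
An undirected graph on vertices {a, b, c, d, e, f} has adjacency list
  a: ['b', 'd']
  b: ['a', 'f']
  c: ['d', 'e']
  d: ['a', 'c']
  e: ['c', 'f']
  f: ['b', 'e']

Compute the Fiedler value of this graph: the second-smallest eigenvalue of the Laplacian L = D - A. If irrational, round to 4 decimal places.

Each diagonal entry of L is the vertex degree and each off-diagonal entry is -1 where an edge is present, 0 otherwise; in the order [a, b, c, d, e, f] the diagonal is [2, 2, 2, 2, 2, 2]. The smallest Laplacian eigenvalue is always 0. The next one, lambda_2 = 1, measures how hard the graph is to disconnect: larger values mean better connectivity. The largest eigenvalue, 4, is at most the vertex count 6.

1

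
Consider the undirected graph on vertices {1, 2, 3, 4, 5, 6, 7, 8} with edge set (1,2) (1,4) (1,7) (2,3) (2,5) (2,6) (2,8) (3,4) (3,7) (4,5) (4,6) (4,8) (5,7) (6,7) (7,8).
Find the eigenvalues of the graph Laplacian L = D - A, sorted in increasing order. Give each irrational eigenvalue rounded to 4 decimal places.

With the vertex order [1, 2, 3, 4, 5, 6, 7, 8], the degrees are [3, 5, 3, 5, 3, 3, 5, 3], giving D = diag(3, 5, 3, 5, 3, 3, 5, 3) and L = D - A. Diagonalising L (or applying a numerical eigensolver to the 8x8 matrix) gives the spectrum above. The single zero eigenvalue shows the graph is connected. The eigenvalues sum to 30, which equals trace(L) = 2|E|. The largest eigenvalue, 8, is at most the vertex count 8.

[0, 3, 3, 3, 3, 5, 5, 8]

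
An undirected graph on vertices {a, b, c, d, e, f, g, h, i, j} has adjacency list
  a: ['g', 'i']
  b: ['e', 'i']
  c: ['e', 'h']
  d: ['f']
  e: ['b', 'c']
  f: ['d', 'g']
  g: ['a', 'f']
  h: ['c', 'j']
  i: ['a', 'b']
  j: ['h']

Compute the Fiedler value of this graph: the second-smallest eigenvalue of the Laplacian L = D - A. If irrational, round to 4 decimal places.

0.0979

With the vertex order [a, b, c, d, e, f, g, h, i, j], the degrees are [2, 2, 2, 1, 2, 2, 2, 2, 2, 1], giving D = diag(2, 2, 2, 1, 2, 2, 2, 2, 2, 1) and L = D - A. Computing the eigenvalues of L and sorting gives [0, 0.0979, 0.3820, 0.8244, 1.3820, 2, 2.6180, 3.1756, 3.6180, 3.9021]. The Fiedler value lambda_2 = 0.0979 is strictly positive, so the graph is connected.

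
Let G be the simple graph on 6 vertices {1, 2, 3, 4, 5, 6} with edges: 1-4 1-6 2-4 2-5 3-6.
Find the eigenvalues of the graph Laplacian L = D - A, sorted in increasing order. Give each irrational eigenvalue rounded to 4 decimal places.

Each diagonal entry of L is the vertex degree and each off-diagonal entry is -1 where an edge is present, 0 otherwise; in the order [1, 2, 3, 4, 5, 6] the diagonal is [2, 2, 1, 2, 1, 2]. L is symmetric positive semidefinite, so every eigenvalue is real and nonnegative. The largest eigenvalue, 3.7321, is at most the vertex count 6.

[0, 0.2679, 1, 2, 3, 3.7321]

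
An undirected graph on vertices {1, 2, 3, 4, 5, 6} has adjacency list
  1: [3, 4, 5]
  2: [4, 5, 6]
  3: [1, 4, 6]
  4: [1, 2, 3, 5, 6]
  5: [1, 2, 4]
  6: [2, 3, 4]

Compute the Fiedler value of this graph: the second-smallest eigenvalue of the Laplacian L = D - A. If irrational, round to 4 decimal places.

Reading degrees in the order [1, 2, 3, 4, 5, 6] gives [3, 3, 3, 5, 3, 3]; set D = diag(3, 3, 3, 5, 3, 3) and form L = D - A. The smallest Laplacian eigenvalue is always 0. The next one, lambda_2 = 2.3820, measures how hard the graph is to disconnect: larger values mean better connectivity.

2.3820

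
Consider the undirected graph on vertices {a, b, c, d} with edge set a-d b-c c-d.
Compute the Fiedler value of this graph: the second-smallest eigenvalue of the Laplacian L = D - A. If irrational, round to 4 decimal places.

0.5858

With the vertex order [a, b, c, d], the degrees are [1, 1, 2, 2], giving D = diag(1, 1, 2, 2) and L = D - A. Computing the eigenvalues of L and sorting gives [0, 0.5858, 2, 3.4142]. The Fiedler value lambda_2 = 0.5858 is strictly positive, so the graph is connected. By the matrix-tree theorem the graph has (1/4) * product of the nonzero eigenvalues = 1 spanning tree.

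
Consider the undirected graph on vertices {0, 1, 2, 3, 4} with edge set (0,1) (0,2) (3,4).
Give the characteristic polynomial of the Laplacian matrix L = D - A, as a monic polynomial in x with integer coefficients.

x^5 - 6x^4 + 11x^3 - 6x^2

Reading degrees in the order [0, 1, 2, 3, 4] gives [2, 1, 1, 1, 1]; set D = diag(2, 1, 1, 1, 1) and form L = D - A. L has integer entries, so p(x) = det(xI - L) has integer coefficients. Expanding the determinant yields x^5 - 6x^4 + 11x^3 - 6x^2. The coefficient of x^4 equals -trace(L) = -6, matching the sum of degrees. There are 2 zeros in the spectrum, matching the 2 components. The largest eigenvalue, 3, is at most the vertex count 5.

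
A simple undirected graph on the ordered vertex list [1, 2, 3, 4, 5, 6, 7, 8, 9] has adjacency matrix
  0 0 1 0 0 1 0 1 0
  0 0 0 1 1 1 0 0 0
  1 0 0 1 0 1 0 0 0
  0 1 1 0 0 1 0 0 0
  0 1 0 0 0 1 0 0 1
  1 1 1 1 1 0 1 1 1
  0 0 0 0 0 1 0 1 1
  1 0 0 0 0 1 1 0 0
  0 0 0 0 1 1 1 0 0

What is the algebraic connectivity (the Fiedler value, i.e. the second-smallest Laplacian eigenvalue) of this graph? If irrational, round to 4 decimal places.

1.5858

Each diagonal entry of L is the vertex degree and each off-diagonal entry is -1 where an edge is present, 0 otherwise; in the order [1, 2, 3, 4, 5, 6, 7, 8, 9] the diagonal is [3, 3, 3, 3, 3, 8, 3, 3, 3]. Computing the eigenvalues of L and sorting gives [0, 1.5858, 1.5858, 3, 3, 4.4142, 4.4142, 5, 9]. The Fiedler value lambda_2 = 1.5858 is strictly positive, so the graph is connected. By the matrix-tree theorem the graph has (1/9) * product of the nonzero eigenvalues = 2205 spanning trees. There is one zero in the spectrum, matching the 1 component.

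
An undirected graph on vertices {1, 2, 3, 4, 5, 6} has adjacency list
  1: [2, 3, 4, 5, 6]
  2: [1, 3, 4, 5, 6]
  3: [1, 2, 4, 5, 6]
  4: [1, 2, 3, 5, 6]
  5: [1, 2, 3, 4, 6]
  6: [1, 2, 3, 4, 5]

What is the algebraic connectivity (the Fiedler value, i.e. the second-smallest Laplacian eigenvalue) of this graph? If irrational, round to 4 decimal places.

6

With the vertex order [1, 2, 3, 4, 5, 6], the degrees are [5, 5, 5, 5, 5, 5], giving D = diag(5, 5, 5, 5, 5, 5) and L = D - A. Computing the eigenvalues of L and sorting gives [0, 6, 6, 6, 6, 6]. The Fiedler value lambda_2 = 6 is strictly positive, so the graph is connected.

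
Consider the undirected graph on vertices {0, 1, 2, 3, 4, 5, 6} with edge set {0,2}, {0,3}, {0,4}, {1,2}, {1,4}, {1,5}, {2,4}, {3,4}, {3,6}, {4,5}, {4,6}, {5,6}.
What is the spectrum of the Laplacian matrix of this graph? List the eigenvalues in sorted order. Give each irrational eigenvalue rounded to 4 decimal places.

[0, 2, 2, 4, 4, 5, 7]

With the vertex order [0, 1, 2, 3, 4, 5, 6], the degrees are [3, 3, 3, 3, 6, 3, 3], giving D = diag(3, 3, 3, 3, 6, 3, 3) and L = D - A. Since every row of L sums to 0, the all-ones vector is in the kernel and 0 is an eigenvalue. The eigenvalues sum to 24, which equals trace(L) = 2|E|.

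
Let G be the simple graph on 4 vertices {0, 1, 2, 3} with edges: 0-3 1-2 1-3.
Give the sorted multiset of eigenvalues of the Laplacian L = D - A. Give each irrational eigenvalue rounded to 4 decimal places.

[0, 0.5858, 2, 3.4142]

Reading degrees in the order [0, 1, 2, 3] gives [1, 2, 1, 2]; set D = diag(1, 2, 1, 2) and form L = D - A. L is symmetric positive semidefinite, so every eigenvalue is real and nonnegative. The largest eigenvalue, 3.4142, is at most the vertex count 4. The eigenvalues sum to 6, which equals trace(L) = 2|E|.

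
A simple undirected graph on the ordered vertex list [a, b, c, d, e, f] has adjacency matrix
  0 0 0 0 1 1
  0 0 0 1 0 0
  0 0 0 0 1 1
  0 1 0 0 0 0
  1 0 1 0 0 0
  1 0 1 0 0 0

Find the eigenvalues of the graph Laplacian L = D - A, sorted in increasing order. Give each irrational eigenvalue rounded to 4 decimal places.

[0, 0, 2, 2, 2, 4]

With the vertex order [a, b, c, d, e, f], the degrees are [2, 1, 2, 1, 2, 2], giving D = diag(2, 1, 2, 1, 2, 2) and L = D - A. Since every row of L sums to 0, the all-ones vector is in the kernel and 0 is an eigenvalue. The 2 zero eigenvalues correspond to the 2 connected components. The eigenvalues sum to 10, which equals trace(L) = 2|E|.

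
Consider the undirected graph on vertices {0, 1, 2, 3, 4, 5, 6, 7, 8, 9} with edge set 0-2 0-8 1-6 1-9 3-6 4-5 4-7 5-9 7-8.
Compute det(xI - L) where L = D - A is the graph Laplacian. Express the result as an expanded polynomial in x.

Each diagonal entry of L is the vertex degree and each off-diagonal entry is -1 where an edge is present, 0 otherwise; in the order [0, 1, 2, 3, 4, 5, 6, 7, 8, 9] the diagonal is [2, 2, 1, 1, 2, 2, 2, 2, 2, 2]. L has integer entries, so p(x) = det(xI - L) has integer coefficients. Expanding the determinant yields x^10 - 18x^9 + 136x^8 - 560x^7 + 1365x^6 - 2002x^5 + 1716x^4 - 792x^3 + 165x^2 - 10x. The constant term is 0 because L is singular (the all-ones vector lies in its kernel). The largest eigenvalue, 3.9021, is at most the vertex count 10.

x^10 - 18x^9 + 136x^8 - 560x^7 + 1365x^6 - 2002x^5 + 1716x^4 - 792x^3 + 165x^2 - 10x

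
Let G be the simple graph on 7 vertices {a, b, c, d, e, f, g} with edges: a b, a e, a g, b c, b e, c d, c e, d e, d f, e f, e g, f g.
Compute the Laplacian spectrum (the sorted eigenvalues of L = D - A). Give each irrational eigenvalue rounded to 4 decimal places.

[0, 2, 2, 4, 4, 5, 7]

With the vertex order [a, b, c, d, e, f, g], the degrees are [3, 3, 3, 3, 6, 3, 3], giving D = diag(3, 3, 3, 3, 6, 3, 3) and L = D - A. The multiplicity of 0 as a Laplacian eigenvalue equals the number of connected components. The single zero eigenvalue shows the graph is connected. There is one zero in the spectrum, matching the 1 component.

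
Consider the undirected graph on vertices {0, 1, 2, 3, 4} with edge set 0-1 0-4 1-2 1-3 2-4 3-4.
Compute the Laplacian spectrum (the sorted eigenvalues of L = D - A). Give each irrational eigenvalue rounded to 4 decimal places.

With the vertex order [0, 1, 2, 3, 4], the degrees are [2, 3, 2, 2, 3], giving D = diag(2, 3, 2, 2, 3) and L = D - A. L is symmetric positive semidefinite, so every eigenvalue is real and nonnegative. The single zero eigenvalue shows the graph is connected. The eigenvalues sum to 12, which equals trace(L) = 2|E|.

[0, 2, 2, 3, 5]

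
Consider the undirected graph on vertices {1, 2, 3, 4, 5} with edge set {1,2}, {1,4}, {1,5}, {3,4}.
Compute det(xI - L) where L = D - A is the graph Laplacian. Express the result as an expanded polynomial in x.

x^5 - 8x^4 + 20x^3 - 18x^2 + 5x

With the vertex order [1, 2, 3, 4, 5], the degrees are [3, 1, 1, 2, 1], giving D = diag(3, 1, 1, 2, 1) and L = D - A. Computing det(xI - L) by cofactor expansion (or equivalently via sum-over-permutations) gives x^5 - 8x^4 + 20x^3 - 18x^2 + 5x. The constant term is 0 because L is singular (the all-ones vector lies in its kernel). The largest eigenvalue, 4.1701, is at most the vertex count 5. By the matrix-tree theorem the graph has (1/5) * product of the nonzero eigenvalues = 1 spanning tree.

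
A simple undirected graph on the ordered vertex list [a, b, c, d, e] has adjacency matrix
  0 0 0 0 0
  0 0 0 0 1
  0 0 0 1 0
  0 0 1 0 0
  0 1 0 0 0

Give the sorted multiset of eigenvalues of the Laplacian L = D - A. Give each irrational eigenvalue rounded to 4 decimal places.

Each diagonal entry of L is the vertex degree and each off-diagonal entry is -1 where an edge is present, 0 otherwise; in the order [a, b, c, d, e] the diagonal is [0, 1, 1, 1, 1]. L is symmetric positive semidefinite, so every eigenvalue is real and nonnegative. The 3 zero eigenvalues correspond to the 3 connected components.

[0, 0, 0, 2, 2]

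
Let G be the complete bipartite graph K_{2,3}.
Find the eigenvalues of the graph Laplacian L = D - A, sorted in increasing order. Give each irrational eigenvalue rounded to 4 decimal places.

The graph has 5 vertices and degree multiset [3, 3, 2, 2, 2]; D is the diagonal matrix of degrees and L = D - A. Diagonalising L (or applying a numerical eigensolver to the 5x5 matrix) gives the spectrum above.

[0, 2, 2, 3, 5]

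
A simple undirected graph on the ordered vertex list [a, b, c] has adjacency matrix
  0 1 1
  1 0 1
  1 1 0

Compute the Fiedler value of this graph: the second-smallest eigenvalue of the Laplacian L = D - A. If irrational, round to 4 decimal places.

Each diagonal entry of L is the vertex degree and each off-diagonal entry is -1 where an edge is present, 0 otherwise; in the order [a, b, c] the diagonal is [2, 2, 2]. The smallest Laplacian eigenvalue is always 0. The next one, lambda_2 = 3, measures how hard the graph is to disconnect: larger values mean better connectivity. By the matrix-tree theorem the graph has (1/3) * product of the nonzero eigenvalues = 3 spanning trees.

3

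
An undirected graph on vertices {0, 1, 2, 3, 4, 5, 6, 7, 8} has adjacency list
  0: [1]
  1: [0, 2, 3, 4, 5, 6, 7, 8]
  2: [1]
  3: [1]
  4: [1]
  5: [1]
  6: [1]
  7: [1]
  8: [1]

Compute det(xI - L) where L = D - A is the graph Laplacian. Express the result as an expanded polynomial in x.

x^9 - 16x^8 + 84x^7 - 224x^6 + 350x^5 - 336x^4 + 196x^3 - 64x^2 + 9x

Each diagonal entry of L is the vertex degree and each off-diagonal entry is -1 where an edge is present, 0 otherwise; in the order [0, 1, 2, 3, 4, 5, 6, 7, 8] the diagonal is [1, 8, 1, 1, 1, 1, 1, 1, 1]. Computing det(xI - L) by cofactor expansion (or equivalently via sum-over-permutations) gives x^9 - 16x^8 + 84x^7 - 224x^6 + 350x^5 - 336x^4 + 196x^3 - 64x^2 + 9x. The coefficient of x^8 equals -trace(L) = -16, matching the sum of degrees. The eigenvalues sum to 16, which equals trace(L) = 2|E|.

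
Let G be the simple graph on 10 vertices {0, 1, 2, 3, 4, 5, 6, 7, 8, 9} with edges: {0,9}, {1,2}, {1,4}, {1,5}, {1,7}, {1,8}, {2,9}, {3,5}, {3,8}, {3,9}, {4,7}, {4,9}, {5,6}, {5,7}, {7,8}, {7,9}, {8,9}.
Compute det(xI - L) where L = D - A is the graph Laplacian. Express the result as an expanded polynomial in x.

x^10 - 34x^9 + 490x^8 - 3908x^7 + 18893x^6 - 57008x^5 + 106472x^4 - 117562x^3 + 68935x^2 - 16250x

Reading degrees in the order [0, 1, 2, 3, 4, 5, 6, 7, 8, 9] gives [1, 5, 2, 3, 3, 4, 1, 5, 4, 6]; set D = diag(1, 5, 2, 3, 3, 4, 1, 5, 4, 6) and form L = D - A. L has integer entries, so p(x) = det(xI - L) has integer coefficients. Expanding the determinant yields x^10 - 34x^9 + 490x^8 - 3908x^7 + 18893x^6 - 57008x^5 + 106472x^4 - 117562x^3 + 68935x^2 - 16250x. Since p(0) = det(-L) = 0, x divides p(x). By the matrix-tree theorem the graph has (1/10) * product of the nonzero eigenvalues = 1625 spanning trees.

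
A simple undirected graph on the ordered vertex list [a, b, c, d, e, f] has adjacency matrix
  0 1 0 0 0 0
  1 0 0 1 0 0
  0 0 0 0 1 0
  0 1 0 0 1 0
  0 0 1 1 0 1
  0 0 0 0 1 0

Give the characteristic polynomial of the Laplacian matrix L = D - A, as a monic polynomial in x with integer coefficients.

Reading degrees in the order [a, b, c, d, e, f] gives [1, 2, 1, 2, 3, 1]; set D = diag(1, 2, 1, 2, 3, 1) and form L = D - A. Computing det(xI - L) by cofactor expansion (or equivalently via sum-over-permutations) gives x^6 - 10x^5 + 35x^4 - 52x^3 + 32x^2 - 6x. Since p(0) = det(-L) = 0, x divides p(x). The largest eigenvalue, 4.2143, is at most the vertex count 6.

x^6 - 10x^5 + 35x^4 - 52x^3 + 32x^2 - 6x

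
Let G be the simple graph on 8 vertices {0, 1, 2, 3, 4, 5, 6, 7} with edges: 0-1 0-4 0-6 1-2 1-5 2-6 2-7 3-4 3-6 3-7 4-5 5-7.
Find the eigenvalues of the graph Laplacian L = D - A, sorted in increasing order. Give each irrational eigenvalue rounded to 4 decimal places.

Each diagonal entry of L is the vertex degree and each off-diagonal entry is -1 where an edge is present, 0 otherwise; in the order [0, 1, 2, 3, 4, 5, 6, 7] the diagonal is [3, 3, 3, 3, 3, 3, 3, 3]. The multiplicity of 0 as a Laplacian eigenvalue equals the number of connected components. The largest eigenvalue, 6, is at most the vertex count 8.

[0, 2, 2, 2, 4, 4, 4, 6]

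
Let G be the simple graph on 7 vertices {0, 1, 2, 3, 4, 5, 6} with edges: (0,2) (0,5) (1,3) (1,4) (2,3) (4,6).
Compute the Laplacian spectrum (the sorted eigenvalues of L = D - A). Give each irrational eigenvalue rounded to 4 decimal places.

With the vertex order [0, 1, 2, 3, 4, 5, 6], the degrees are [2, 2, 2, 2, 2, 1, 1], giving D = diag(2, 2, 2, 2, 2, 1, 1) and L = D - A. Diagonalising L (or applying a numerical eigensolver to the 7x7 matrix) gives the spectrum above. The largest eigenvalue, 3.8019, is at most the vertex count 7.

[0, 0.1981, 0.7530, 1.5550, 2.4450, 3.2470, 3.8019]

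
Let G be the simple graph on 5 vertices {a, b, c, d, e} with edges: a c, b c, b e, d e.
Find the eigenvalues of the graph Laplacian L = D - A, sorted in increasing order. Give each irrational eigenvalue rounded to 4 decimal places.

Reading degrees in the order [a, b, c, d, e] gives [1, 2, 2, 1, 2]; set D = diag(1, 2, 2, 1, 2) and form L = D - A. L is symmetric positive semidefinite, so every eigenvalue is real and nonnegative. The single zero eigenvalue shows the graph is connected. The eigenvalues sum to 8, which equals trace(L) = 2|E|. By the matrix-tree theorem the graph has (1/5) * product of the nonzero eigenvalues = 1 spanning tree.

[0, 0.3820, 1.3820, 2.6180, 3.6180]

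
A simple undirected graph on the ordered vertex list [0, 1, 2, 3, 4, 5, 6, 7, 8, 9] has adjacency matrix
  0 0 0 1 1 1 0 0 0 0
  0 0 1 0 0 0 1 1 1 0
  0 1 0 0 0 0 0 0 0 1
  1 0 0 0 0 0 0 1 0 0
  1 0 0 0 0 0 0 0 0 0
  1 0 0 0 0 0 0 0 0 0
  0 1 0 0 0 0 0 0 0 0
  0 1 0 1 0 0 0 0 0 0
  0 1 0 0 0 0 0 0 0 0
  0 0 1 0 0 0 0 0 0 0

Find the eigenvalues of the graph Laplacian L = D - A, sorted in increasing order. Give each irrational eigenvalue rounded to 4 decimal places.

[0, 0.1442, 0.5188, 1, 1, 1, 2.3111, 2.6784, 4.1701, 5.1774]

Reading degrees in the order [0, 1, 2, 3, 4, 5, 6, 7, 8, 9] gives [3, 4, 2, 2, 1, 1, 1, 2, 1, 1]; set D = diag(3, 4, 2, 2, 1, 1, 1, 2, 1, 1) and form L = D - A. Since every row of L sums to 0, the all-ones vector is in the kernel and 0 is an eigenvalue. The single zero eigenvalue shows the graph is connected. By the matrix-tree theorem the graph has (1/10) * product of the nonzero eigenvalues = 1 spanning tree. The largest eigenvalue, 5.1774, is at most the vertex count 10.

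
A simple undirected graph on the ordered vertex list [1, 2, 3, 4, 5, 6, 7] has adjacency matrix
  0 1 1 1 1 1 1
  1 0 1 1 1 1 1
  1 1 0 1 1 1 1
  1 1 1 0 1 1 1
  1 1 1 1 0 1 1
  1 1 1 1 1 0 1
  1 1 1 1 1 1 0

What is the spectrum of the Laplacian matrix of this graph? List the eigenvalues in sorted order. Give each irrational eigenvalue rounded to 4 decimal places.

[0, 7, 7, 7, 7, 7, 7]

Each diagonal entry of L is the vertex degree and each off-diagonal entry is -1 where an edge is present, 0 otherwise; in the order [1, 2, 3, 4, 5, 6, 7] the diagonal is [6, 6, 6, 6, 6, 6, 6]. The multiplicity of 0 as a Laplacian eigenvalue equals the number of connected components. The eigenvalues sum to 42, which equals trace(L) = 2|E|.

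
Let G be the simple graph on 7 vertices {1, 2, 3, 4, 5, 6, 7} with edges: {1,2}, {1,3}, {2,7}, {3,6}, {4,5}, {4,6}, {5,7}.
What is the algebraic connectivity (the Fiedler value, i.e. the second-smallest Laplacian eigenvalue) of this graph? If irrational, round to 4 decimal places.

0.7530

Each diagonal entry of L is the vertex degree and each off-diagonal entry is -1 where an edge is present, 0 otherwise; in the order [1, 2, 3, 4, 5, 6, 7] the diagonal is [2, 2, 2, 2, 2, 2, 2]. Computing the eigenvalues of L and sorting gives [0, 0.7530, 0.7530, 2.4450, 2.4450, 3.8019, 3.8019]. The Fiedler value lambda_2 = 0.7530 is strictly positive, so the graph is connected. The largest eigenvalue, 3.8019, is at most the vertex count 7.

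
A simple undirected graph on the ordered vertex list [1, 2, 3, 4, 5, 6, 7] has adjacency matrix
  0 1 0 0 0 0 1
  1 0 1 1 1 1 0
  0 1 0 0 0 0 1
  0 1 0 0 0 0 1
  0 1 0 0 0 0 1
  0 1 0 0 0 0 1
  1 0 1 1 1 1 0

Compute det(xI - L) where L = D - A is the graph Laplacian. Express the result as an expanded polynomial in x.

x^7 - 20x^6 + 155x^5 - 600x^4 + 1240x^3 - 1312x^2 + 560x

Reading degrees in the order [1, 2, 3, 4, 5, 6, 7] gives [2, 5, 2, 2, 2, 2, 5]; set D = diag(2, 5, 2, 2, 2, 2, 5) and form L = D - A. The eigenvalues of L are [0, 2, 2, 2, 2, 5, 7]; the characteristic polynomial is the product of (x - lambda_i), which multiplies out to x^7 - 20x^6 + 155x^5 - 600x^4 + 1240x^3 - 1312x^2 + 560x. The coefficient of x^6 equals -trace(L) = -20, matching the sum of degrees.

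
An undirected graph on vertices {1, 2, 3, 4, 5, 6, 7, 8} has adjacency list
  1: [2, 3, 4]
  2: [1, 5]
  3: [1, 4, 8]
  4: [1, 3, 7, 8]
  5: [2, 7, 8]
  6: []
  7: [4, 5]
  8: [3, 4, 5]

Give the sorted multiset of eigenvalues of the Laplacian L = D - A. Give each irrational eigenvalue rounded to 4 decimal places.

[0, 0, 1.5858, 1.5858, 2.5858, 4.4142, 4.4142, 5.4142]

With the vertex order [1, 2, 3, 4, 5, 6, 7, 8], the degrees are [3, 2, 3, 4, 3, 0, 2, 3], giving D = diag(3, 2, 3, 4, 3, 0, 2, 3) and L = D - A. L is symmetric positive semidefinite, so every eigenvalue is real and nonnegative. The 2 zero eigenvalues correspond to the 2 connected components. The largest eigenvalue, 5.4142, is at most the vertex count 8. There are 2 zeros in the spectrum, matching the 2 components.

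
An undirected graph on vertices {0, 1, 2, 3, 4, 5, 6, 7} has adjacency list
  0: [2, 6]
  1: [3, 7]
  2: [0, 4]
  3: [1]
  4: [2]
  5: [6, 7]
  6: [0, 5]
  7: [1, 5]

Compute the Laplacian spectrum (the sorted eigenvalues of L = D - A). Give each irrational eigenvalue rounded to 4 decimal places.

Reading degrees in the order [0, 1, 2, 3, 4, 5, 6, 7] gives [2, 2, 2, 1, 1, 2, 2, 2]; set D = diag(2, 2, 2, 1, 1, 2, 2, 2) and form L = D - A. Diagonalising L (or applying a numerical eigensolver to the 8x8 matrix) gives the spectrum above. The largest eigenvalue, 3.8478, is at most the vertex count 8.

[0, 0.1522, 0.5858, 1.2346, 2, 2.7654, 3.4142, 3.8478]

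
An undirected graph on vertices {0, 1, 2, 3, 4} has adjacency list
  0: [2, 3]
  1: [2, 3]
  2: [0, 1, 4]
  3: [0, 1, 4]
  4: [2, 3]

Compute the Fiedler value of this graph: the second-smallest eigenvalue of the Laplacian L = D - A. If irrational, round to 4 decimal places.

2

Reading degrees in the order [0, 1, 2, 3, 4] gives [2, 2, 3, 3, 2]; set D = diag(2, 2, 3, 3, 2) and form L = D - A. The sorted Laplacian eigenvalues are [0, 2, 2, 3, 5]; the algebraic connectivity is the second entry, 2. There is one zero in the spectrum, matching the 1 component.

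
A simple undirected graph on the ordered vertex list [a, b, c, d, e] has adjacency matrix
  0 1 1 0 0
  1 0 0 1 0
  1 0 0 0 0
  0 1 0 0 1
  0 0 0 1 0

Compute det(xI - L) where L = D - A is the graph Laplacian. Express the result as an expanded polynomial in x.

Reading degrees in the order [a, b, c, d, e] gives [2, 2, 1, 2, 1]; set D = diag(2, 2, 1, 2, 1) and form L = D - A. L has integer entries, so p(x) = det(xI - L) has integer coefficients. Expanding the determinant yields x^5 - 8x^4 + 21x^3 - 20x^2 + 5x. The constant term is 0 because L is singular (the all-ones vector lies in its kernel). The eigenvalues sum to 8, which equals trace(L) = 2|E|.

x^5 - 8x^4 + 21x^3 - 20x^2 + 5x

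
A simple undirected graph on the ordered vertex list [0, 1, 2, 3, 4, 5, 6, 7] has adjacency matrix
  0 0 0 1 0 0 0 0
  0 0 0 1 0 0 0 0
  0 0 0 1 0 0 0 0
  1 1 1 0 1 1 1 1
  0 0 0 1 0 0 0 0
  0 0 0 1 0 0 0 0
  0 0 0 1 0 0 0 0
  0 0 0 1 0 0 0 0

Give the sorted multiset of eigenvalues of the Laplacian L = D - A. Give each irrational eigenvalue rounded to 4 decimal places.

Each diagonal entry of L is the vertex degree and each off-diagonal entry is -1 where an edge is present, 0 otherwise; in the order [0, 1, 2, 3, 4, 5, 6, 7] the diagonal is [1, 1, 1, 7, 1, 1, 1, 1]. The multiplicity of 0 as a Laplacian eigenvalue equals the number of connected components. The single zero eigenvalue shows the graph is connected.

[0, 1, 1, 1, 1, 1, 1, 8]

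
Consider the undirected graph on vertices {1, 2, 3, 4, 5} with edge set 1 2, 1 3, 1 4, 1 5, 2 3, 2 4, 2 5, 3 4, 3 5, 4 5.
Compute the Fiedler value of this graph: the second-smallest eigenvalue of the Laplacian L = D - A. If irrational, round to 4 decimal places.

5

Reading degrees in the order [1, 2, 3, 4, 5] gives [4, 4, 4, 4, 4]; set D = diag(4, 4, 4, 4, 4) and form L = D - A. Computing the eigenvalues of L and sorting gives [0, 5, 5, 5, 5]. The Fiedler value lambda_2 = 5 is strictly positive, so the graph is connected. By the matrix-tree theorem the graph has (1/5) * product of the nonzero eigenvalues = 125 spanning trees. The largest eigenvalue, 5, is at most the vertex count 5.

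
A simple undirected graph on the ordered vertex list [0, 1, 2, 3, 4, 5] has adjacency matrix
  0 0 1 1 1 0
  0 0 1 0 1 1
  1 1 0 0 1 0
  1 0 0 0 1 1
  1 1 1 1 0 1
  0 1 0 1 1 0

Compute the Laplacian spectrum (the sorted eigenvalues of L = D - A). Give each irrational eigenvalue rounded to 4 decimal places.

With the vertex order [0, 1, 2, 3, 4, 5], the degrees are [3, 3, 3, 3, 5, 3], giving D = diag(3, 3, 3, 3, 5, 3) and L = D - A. L is symmetric positive semidefinite, so every eigenvalue is real and nonnegative. The single zero eigenvalue shows the graph is connected. The largest eigenvalue, 6, is at most the vertex count 6. There is one zero in the spectrum, matching the 1 component.

[0, 2.3820, 2.3820, 4.6180, 4.6180, 6]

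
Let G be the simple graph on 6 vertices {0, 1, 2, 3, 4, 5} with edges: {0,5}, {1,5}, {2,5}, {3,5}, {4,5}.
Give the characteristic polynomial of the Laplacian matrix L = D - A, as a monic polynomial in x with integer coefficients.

Reading degrees in the order [0, 1, 2, 3, 4, 5] gives [1, 1, 1, 1, 1, 5]; set D = diag(1, 1, 1, 1, 1, 5) and form L = D - A. L has integer entries, so p(x) = det(xI - L) has integer coefficients. Expanding the determinant yields x^6 - 10x^5 + 30x^4 - 40x^3 + 25x^2 - 6x. The constant term is 0 because L is singular (the all-ones vector lies in its kernel). There is one zero in the spectrum, matching the 1 component. The largest eigenvalue, 6, is at most the vertex count 6.

x^6 - 10x^5 + 30x^4 - 40x^3 + 25x^2 - 6x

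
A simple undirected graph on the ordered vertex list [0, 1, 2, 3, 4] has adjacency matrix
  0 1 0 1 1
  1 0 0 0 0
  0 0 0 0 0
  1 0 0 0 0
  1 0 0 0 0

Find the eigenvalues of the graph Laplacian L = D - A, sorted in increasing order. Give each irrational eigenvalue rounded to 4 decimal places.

With the vertex order [0, 1, 2, 3, 4], the degrees are [3, 1, 0, 1, 1], giving D = diag(3, 1, 0, 1, 1) and L = D - A. Since every row of L sums to 0, the all-ones vector is in the kernel and 0 is an eigenvalue. The 2 zero eigenvalues correspond to the 2 connected components. There are 2 zeros in the spectrum, matching the 2 components.

[0, 0, 1, 1, 4]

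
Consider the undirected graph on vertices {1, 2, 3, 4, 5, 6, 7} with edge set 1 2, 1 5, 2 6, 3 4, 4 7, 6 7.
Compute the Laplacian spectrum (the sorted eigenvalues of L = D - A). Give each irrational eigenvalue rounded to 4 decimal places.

[0, 0.1981, 0.7530, 1.5550, 2.4450, 3.2470, 3.8019]

Reading degrees in the order [1, 2, 3, 4, 5, 6, 7] gives [2, 2, 1, 2, 1, 2, 2]; set D = diag(2, 2, 1, 2, 1, 2, 2) and form L = D - A. Diagonalising L (or applying a numerical eigensolver to the 7x7 matrix) gives the spectrum above. The single zero eigenvalue shows the graph is connected.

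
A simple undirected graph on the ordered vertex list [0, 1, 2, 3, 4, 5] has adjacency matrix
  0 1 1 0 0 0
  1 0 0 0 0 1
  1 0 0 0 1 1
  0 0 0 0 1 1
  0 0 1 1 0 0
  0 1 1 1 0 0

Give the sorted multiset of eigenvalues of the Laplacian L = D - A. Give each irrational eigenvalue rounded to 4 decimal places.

[0, 1, 2, 3, 3, 5]

Each diagonal entry of L is the vertex degree and each off-diagonal entry is -1 where an edge is present, 0 otherwise; in the order [0, 1, 2, 3, 4, 5] the diagonal is [2, 2, 3, 2, 2, 3]. Diagonalising L (or applying a numerical eigensolver to the 6x6 matrix) gives the spectrum above. The single zero eigenvalue shows the graph is connected. There is one zero in the spectrum, matching the 1 component.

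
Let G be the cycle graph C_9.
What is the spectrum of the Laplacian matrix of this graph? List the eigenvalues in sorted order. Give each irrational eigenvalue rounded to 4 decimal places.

[0, 0.4679, 0.4679, 1.6527, 1.6527, 3, 3, 3.8794, 3.8794]

The graph has 9 vertices and degree multiset [2, 2, 2, 2, 2, 2, 2, 2, 2]; D is the diagonal matrix of degrees and L = D - A. Since every row of L sums to 0, the all-ones vector is in the kernel and 0 is an eigenvalue. The single zero eigenvalue shows the graph is connected.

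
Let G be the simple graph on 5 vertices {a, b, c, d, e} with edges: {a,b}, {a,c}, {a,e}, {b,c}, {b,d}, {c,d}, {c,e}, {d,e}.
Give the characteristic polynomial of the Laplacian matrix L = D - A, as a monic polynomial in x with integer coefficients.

x^5 - 16x^4 + 94x^3 - 240x^2 + 225x

Reading degrees in the order [a, b, c, d, e] gives [3, 3, 4, 3, 3]; set D = diag(3, 3, 4, 3, 3) and form L = D - A. The eigenvalues of L are [0, 3, 3, 5, 5]; the characteristic polynomial is the product of (x - lambda_i), which multiplies out to x^5 - 16x^4 + 94x^3 - 240x^2 + 225x. Since p(0) = det(-L) = 0, x divides p(x).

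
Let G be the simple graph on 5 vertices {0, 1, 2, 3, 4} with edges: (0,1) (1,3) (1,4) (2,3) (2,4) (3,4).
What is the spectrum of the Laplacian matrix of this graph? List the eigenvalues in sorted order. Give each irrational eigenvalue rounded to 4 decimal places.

Each diagonal entry of L is the vertex degree and each off-diagonal entry is -1 where an edge is present, 0 otherwise; in the order [0, 1, 2, 3, 4] the diagonal is [1, 3, 2, 3, 3]. Since every row of L sums to 0, the all-ones vector is in the kernel and 0 is an eigenvalue. The eigenvalues sum to 12, which equals trace(L) = 2|E|.

[0, 0.8299, 2.6889, 4, 4.4812]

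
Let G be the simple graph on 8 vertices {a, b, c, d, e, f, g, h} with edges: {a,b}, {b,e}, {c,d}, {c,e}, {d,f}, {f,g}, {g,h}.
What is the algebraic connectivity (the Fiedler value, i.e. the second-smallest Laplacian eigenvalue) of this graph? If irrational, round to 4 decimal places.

0.1522

Reading degrees in the order [a, b, c, d, e, f, g, h] gives [1, 2, 2, 2, 2, 2, 2, 1]; set D = diag(1, 2, 2, 2, 2, 2, 2, 1) and form L = D - A. Computing the eigenvalues of L and sorting gives [0, 0.1522, 0.5858, 1.2346, 2, 2.7654, 3.4142, 3.8478]. The Fiedler value lambda_2 = 0.1522 is strictly positive, so the graph is connected. The largest eigenvalue, 3.8478, is at most the vertex count 8. There is one zero in the spectrum, matching the 1 component.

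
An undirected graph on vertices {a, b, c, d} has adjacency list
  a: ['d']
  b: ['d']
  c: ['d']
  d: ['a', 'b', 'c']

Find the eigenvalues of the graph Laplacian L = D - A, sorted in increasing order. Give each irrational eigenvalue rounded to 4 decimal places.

[0, 1, 1, 4]

Reading degrees in the order [a, b, c, d] gives [1, 1, 1, 3]; set D = diag(1, 1, 1, 3) and form L = D - A. Since every row of L sums to 0, the all-ones vector is in the kernel and 0 is an eigenvalue. There is one zero in the spectrum, matching the 1 component.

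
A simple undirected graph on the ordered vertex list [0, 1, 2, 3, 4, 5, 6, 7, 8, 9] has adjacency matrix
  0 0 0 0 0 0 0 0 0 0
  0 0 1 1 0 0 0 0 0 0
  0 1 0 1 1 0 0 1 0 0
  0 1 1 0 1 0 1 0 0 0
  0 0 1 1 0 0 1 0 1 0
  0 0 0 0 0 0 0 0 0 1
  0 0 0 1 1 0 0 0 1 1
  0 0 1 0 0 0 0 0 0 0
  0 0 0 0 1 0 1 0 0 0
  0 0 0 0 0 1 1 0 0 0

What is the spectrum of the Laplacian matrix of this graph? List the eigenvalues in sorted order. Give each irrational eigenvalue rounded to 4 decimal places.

Reading degrees in the order [0, 1, 2, 3, 4, 5, 6, 7, 8, 9] gives [0, 2, 4, 4, 4, 1, 4, 1, 2, 2]; set D = diag(0, 2, 4, 4, 4, 1, 4, 1, 2, 2) and form L = D - A. The multiplicity of 0 as a Laplacian eigenvalue equals the number of connected components. The 2 zero eigenvalues correspond to the 2 connected components.

[0, 0, 0.3584, 0.8768, 1.4350, 2.4094, 3.2260, 4.5630, 5.3979, 5.7335]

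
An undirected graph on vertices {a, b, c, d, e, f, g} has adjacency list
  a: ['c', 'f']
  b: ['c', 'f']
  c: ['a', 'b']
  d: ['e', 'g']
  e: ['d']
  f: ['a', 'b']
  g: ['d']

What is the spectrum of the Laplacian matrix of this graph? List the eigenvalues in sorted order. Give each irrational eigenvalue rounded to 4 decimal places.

Reading degrees in the order [a, b, c, d, e, f, g] gives [2, 2, 2, 2, 1, 2, 1]; set D = diag(2, 2, 2, 2, 1, 2, 1) and form L = D - A. Diagonalising L (or applying a numerical eigensolver to the 7x7 matrix) gives the spectrum above. The 2 zero eigenvalues correspond to the 2 connected components.

[0, 0, 1, 2, 2, 3, 4]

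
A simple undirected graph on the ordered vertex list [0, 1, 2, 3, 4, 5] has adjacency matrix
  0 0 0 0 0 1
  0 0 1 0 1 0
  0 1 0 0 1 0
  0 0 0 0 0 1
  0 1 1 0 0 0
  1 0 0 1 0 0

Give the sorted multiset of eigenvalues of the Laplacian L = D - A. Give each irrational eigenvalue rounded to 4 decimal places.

Each diagonal entry of L is the vertex degree and each off-diagonal entry is -1 where an edge is present, 0 otherwise; in the order [0, 1, 2, 3, 4, 5] the diagonal is [1, 2, 2, 1, 2, 2]. Diagonalising L (or applying a numerical eigensolver to the 6x6 matrix) gives the spectrum above. The 2 zero eigenvalues correspond to the 2 connected components. The largest eigenvalue, 3, is at most the vertex count 6.

[0, 0, 1, 3, 3, 3]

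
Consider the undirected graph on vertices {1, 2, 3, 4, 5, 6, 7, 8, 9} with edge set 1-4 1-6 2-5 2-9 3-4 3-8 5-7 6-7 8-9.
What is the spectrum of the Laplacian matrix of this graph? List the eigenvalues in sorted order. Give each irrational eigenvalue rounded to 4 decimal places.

With the vertex order [1, 2, 3, 4, 5, 6, 7, 8, 9], the degrees are [2, 2, 2, 2, 2, 2, 2, 2, 2], giving D = diag(2, 2, 2, 2, 2, 2, 2, 2, 2) and L = D - A. L is symmetric positive semidefinite, so every eigenvalue is real and nonnegative.

[0, 0.4679, 0.4679, 1.6527, 1.6527, 3, 3, 3.8794, 3.8794]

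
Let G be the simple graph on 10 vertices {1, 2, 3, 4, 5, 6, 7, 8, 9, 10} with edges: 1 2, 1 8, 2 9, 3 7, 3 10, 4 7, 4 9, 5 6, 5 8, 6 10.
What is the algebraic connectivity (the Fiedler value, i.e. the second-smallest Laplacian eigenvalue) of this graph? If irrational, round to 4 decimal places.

0.3820

With the vertex order [1, 2, 3, 4, 5, 6, 7, 8, 9, 10], the degrees are [2, 2, 2, 2, 2, 2, 2, 2, 2, 2], giving D = diag(2, 2, 2, 2, 2, 2, 2, 2, 2, 2) and L = D - A. The sorted Laplacian eigenvalues are [0, 0.3820, 0.3820, 1.3820, 1.3820, 2.6180, 2.6180, 3.6180, 3.6180, 4]; the algebraic connectivity is the second entry, 0.3820. By the matrix-tree theorem the graph has (1/10) * product of the nonzero eigenvalues = 10 spanning trees. The largest eigenvalue, 4, is at most the vertex count 10.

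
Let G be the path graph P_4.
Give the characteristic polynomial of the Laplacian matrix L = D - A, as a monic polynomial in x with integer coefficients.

x^4 - 6x^3 + 10x^2 - 4x

The graph has 4 vertices and degree multiset [2, 2, 1, 1]; D is the diagonal matrix of degrees and L = D - A. L has integer entries, so p(x) = det(xI - L) has integer coefficients. Expanding the determinant yields x^4 - 6x^3 + 10x^2 - 4x. Since p(0) = det(-L) = 0, x divides p(x). By the matrix-tree theorem the graph has (1/4) * product of the nonzero eigenvalues = 1 spanning tree.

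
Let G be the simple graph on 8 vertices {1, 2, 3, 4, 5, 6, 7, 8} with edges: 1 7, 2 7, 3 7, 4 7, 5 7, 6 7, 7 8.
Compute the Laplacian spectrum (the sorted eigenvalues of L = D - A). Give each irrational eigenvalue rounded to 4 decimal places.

Each diagonal entry of L is the vertex degree and each off-diagonal entry is -1 where an edge is present, 0 otherwise; in the order [1, 2, 3, 4, 5, 6, 7, 8] the diagonal is [1, 1, 1, 1, 1, 1, 7, 1]. L is symmetric positive semidefinite, so every eigenvalue is real and nonnegative. The eigenvalues sum to 14, which equals trace(L) = 2|E|.

[0, 1, 1, 1, 1, 1, 1, 8]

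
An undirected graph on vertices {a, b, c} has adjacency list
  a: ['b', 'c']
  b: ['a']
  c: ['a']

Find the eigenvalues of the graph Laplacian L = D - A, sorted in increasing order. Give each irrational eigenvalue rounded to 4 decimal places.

With the vertex order [a, b, c], the degrees are [2, 1, 1], giving D = diag(2, 1, 1) and L = D - A. The multiplicity of 0 as a Laplacian eigenvalue equals the number of connected components. There is one zero in the spectrum, matching the 1 component.

[0, 1, 3]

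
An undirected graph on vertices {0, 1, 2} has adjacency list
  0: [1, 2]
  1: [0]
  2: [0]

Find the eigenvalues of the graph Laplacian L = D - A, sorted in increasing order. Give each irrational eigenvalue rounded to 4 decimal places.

Reading degrees in the order [0, 1, 2] gives [2, 1, 1]; set D = diag(2, 1, 1) and form L = D - A. The multiplicity of 0 as a Laplacian eigenvalue equals the number of connected components. The single zero eigenvalue shows the graph is connected. There is one zero in the spectrum, matching the 1 component.

[0, 1, 3]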